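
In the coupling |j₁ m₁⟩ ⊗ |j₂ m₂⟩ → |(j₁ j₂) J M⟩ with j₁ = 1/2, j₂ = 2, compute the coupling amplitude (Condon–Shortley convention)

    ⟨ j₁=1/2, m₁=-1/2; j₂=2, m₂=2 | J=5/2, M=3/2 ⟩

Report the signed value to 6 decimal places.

+0.447214  (= +√(1/5))

j₁+j₂−J=0  J+j₁−j₂=1  J−j₁+j₂=4  j₁+j₂+J+1=6
(j₁±m₁, j₂±m₂, J±M) = (0,1,4,0,4,1)
P² = 576/5
sum k=0..0:
  [0] +1/24 = 1/24
S = 1/24
C² = P²·S² = 1/5 ; C = +0.447214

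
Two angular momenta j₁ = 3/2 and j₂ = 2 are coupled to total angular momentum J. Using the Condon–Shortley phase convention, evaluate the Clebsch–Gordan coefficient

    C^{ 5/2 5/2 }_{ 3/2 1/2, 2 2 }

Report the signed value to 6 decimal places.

j₁+j₂−J=1  J+j₁−j₂=2  J−j₁+j₂=3  j₁+j₂+J+1=7
(j₁±m₁, j₂±m₂, J±M) = (2,1,4,0,5,0)
P² = 576/7
sum k=1..1:
  [1] −1/12 = -1/12
S = -1/12
C² = P²·S² = 4/7 ; C = -0.755929

−√(4/7) = -0.755929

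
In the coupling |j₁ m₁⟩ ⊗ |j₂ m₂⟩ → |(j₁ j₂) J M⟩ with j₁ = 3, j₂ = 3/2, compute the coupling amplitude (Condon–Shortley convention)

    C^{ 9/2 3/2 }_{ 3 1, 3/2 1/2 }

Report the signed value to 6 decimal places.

+0.731925

√[10·0!6!3!/10! · 4!2!2!1!6!3!] = √(34560/7)
  +(−1)^0/∏(0,0,2,2,4,1)! = 1/96  (running 1/96)
⟨..|..⟩ = √(34560/7)·(1/96) = +0.731925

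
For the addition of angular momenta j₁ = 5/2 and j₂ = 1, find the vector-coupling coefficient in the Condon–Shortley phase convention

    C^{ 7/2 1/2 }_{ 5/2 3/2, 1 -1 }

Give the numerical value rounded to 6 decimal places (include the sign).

+0.377964

j₁+j₂−J=0  J+j₁−j₂=5  J−j₁+j₂=2  j₁+j₂+J+1=8
(j₁±m₁, j₂±m₂, J±M) = (4,1,0,2,4,3)
P² = 2304/7
sum k=0..0:
  [0] +1/48 = 1/48
S = 1/48
C² = P²·S² = 1/7 ; C = +0.377964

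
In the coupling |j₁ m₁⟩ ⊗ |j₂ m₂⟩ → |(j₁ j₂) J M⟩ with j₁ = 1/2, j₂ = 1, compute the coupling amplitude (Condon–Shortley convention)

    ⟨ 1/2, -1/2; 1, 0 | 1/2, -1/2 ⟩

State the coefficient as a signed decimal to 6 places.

triangle: 1!*0!*1!/3! = 1/6
(j±m)!: 0!*1!*1!*1!*0!*1! = 1
prefactor² = (2J+1)*Δ*N² = 1/3
  k=1: −1/(1!*0!*0!*0!*0!*1!) = -1
Σ = -1  ⇒  CG² = 1/3*(-1)² = 1/3
CG = −√(1/3) = -0.577350

−√(1/3) = -0.577350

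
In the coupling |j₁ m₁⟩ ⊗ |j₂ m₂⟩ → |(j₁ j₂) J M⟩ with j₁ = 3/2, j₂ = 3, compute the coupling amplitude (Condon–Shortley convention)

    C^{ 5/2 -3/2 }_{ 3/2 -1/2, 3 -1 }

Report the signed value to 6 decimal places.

triangle: 2!×1!×4!/8! = 48/40320
(j±m)!: 1!×2!×2!×4!×1!×4! = 2304
prefactor² = (2J+1)×Δ×N² = 576/35
  k=1: −1/(1!×1!×1!×1!×0!×3!) = -1/6
  k=2: +1/(2!×0!×0!×0!×1!×4!) = 1/48
Σ = -7/48  ⇒  CG² = 576/35×(-7/48)² = 7/20
CG = −√(7/20) = -0.591608

-0.591608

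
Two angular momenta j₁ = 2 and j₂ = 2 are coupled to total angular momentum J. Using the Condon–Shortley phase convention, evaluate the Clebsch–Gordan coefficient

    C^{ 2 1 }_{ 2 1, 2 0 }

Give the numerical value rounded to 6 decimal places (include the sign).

√[5·2!2!2!/7! · 3!1!2!2!3!1!] = √(8/7)
  +(−1)^0/∏(0,2,1,2,1,0)! = 1/4  (running 1/4)
  +(−1)^1/∏(1,1,0,1,2,1)! = -1/2  (running -1/4)
⟨..|..⟩ = √(8/7)·(-1/4) = -0.267261

−√(1/14) = -0.267261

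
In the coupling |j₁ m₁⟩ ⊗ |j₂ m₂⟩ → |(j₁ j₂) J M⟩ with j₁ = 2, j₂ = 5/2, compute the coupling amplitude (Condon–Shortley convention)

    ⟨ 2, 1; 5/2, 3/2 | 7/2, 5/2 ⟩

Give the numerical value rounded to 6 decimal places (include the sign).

j₁+j₂−J=1  J+j₁−j₂=3  J−j₁+j₂=4  j₁+j₂+J+1=9
(j₁±m₁, j₂±m₂, J±M) = (3,1,4,1,6,1)
P² = 2304/7
sum k=0..1:
  [0] +1/48 = 1/48
  [1] −1/36 = -1/36
S = -1/144
C² = P²·S² = 1/63 ; C = -0.125988

-0.125988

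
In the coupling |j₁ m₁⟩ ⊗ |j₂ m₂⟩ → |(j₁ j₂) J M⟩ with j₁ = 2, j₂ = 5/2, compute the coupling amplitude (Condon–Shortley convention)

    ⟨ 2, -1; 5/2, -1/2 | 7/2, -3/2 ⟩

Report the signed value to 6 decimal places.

-0.308607  (= −√(2/21))

√[8·1!3!4!/9! · 1!3!2!3!2!5!] = √(384/7)
  +(−1)^0/∏(0,1,3,2,0,2)! = 1/24  (running 1/24)
  +(−1)^1/∏(1,0,2,1,1,3)! = -1/12  (running -1/24)
⟨..|..⟩ = √(384/7)·(-1/24) = -0.308607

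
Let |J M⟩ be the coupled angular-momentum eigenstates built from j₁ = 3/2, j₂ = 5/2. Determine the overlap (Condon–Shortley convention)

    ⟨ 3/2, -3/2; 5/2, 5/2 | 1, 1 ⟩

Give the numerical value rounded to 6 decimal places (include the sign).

-0.707107

triangle: 3!·0!·2!/6! = 12/720
(j±m)!: 0!·3!·5!·0!·2!·0! = 1440
prefactor² = (2J+1)·Δ·N² = 72
  k=3: −1/(3!·0!·0!·2!·0!·0!) = -1/12
Σ = -1/12  ⇒  CG² = 72·(-1/12)² = 1/2
CG = −√(1/2) = -0.707107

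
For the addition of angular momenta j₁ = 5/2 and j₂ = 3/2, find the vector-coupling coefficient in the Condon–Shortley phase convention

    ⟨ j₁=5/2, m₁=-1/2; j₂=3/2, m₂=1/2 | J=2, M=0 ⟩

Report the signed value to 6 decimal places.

triangle: 2!*3!*1!/7! = 12/5040
(j±m)!: 2!*3!*2!*1!*2!*2! = 96
prefactor² = (2J+1)*Δ*N² = 8/7
  k=1: −1/(1!*1!*2!*1!*1!*0!) = -1/2
  k=2: +1/(2!*0!*1!*0!*2!*1!) = 1/4
Σ = -1/4  ⇒  CG² = 8/7*(-1/4)² = 1/14
CG = −√(1/14) = -0.267261

-0.267261  (= −√(1/14))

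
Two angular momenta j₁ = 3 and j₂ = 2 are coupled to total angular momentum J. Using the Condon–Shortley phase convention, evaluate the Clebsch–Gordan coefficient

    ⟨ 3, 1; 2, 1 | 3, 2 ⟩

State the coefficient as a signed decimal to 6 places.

-0.500000  (= −√(1/4))

j₁+j₂−J=2  J+j₁−j₂=4  J−j₁+j₂=2  j₁+j₂+J+1=9
(j₁±m₁, j₂±m₂, J±M) = (4,2,3,1,5,1)
P² = 64
sum k=1..2:
  [1] −1/12 = -1/12
  [2] +1/48 = 1/48
S = -1/16
C² = P²·S² = 1/4 ; C = -0.500000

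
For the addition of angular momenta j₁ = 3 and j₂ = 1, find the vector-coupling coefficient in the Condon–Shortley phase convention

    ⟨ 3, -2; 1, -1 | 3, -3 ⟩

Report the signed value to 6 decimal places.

triangle: 1!*5!*1!/8! = 120/40320
(j±m)!: 1!*5!*0!*2!*0!*6! = 172800
prefactor² = (2J+1)*Δ*N² = 3600
  k=0: +1/(0!*1!*5!*0!*0!*1!) = 1/120
Σ = 1/120  ⇒  CG² = 3600*1/120² = 1/4
CG = +√(1/4) = +0.500000

+√(1/4) ≈ +0.500000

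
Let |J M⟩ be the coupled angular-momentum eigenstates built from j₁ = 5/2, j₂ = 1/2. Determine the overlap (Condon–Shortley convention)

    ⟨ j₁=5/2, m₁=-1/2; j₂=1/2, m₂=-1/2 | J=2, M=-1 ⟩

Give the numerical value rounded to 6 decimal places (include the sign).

triangle: 1!×4!×0!/6! = 24/720
(j±m)!: 2!×3!×0!×1!×1!×3! = 72
prefactor² = (2J+1)×Δ×N² = 12
  k=0: +1/(0!×1!×3!×0!×1!×0!) = 1/6
Σ = 1/6  ⇒  CG² = 12×1/6² = 1/3
CG = +√(1/3) = +0.577350

+0.577350  (= +√(1/3))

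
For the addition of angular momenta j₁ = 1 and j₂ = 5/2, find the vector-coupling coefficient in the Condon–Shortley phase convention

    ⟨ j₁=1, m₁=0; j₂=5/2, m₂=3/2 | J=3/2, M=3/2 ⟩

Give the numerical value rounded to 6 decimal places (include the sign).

-0.516398

triangle: 2!*0!*3!/6! = 12/720
(j±m)!: 1!*1!*4!*1!*3!*0! = 144
prefactor² = (2J+1)*Δ*N² = 48/5
  k=1: −1/(1!*1!*0!*3!*0!*0!) = -1/6
Σ = -1/6  ⇒  CG² = 48/5*(-1/6)² = 4/15
CG = −√(4/15) = -0.516398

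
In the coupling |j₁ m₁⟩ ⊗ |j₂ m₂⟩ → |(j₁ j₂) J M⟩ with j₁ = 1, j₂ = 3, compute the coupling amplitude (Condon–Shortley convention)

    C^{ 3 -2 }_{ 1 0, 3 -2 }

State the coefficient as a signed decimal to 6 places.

√[7·1!1!5!/8! · 1!1!1!5!1!5!] = √(300)
  +(−1)^0/∏(0,1,1,1,0,4)! = 1/24  (running 1/24)
  +(−1)^1/∏(1,0,0,0,1,5)! = -1/120  (running 1/30)
⟨..|..⟩ = √(300)·(1/30) = +0.577350

+0.577350  (= +√(1/3))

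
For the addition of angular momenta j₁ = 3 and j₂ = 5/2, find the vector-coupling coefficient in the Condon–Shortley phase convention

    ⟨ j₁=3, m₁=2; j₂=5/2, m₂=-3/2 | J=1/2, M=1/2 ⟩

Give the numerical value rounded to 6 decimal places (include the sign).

-0.487950  (= −√(5/21))

√[2·5!1!0!/7! · 5!1!1!4!1!0!] = √(960/7)
  +(−1)^1/∏(1,4,0,0,1,0)! = -1/24  (running -1/24)
⟨..|..⟩ = √(960/7)·(-1/24) = -0.487950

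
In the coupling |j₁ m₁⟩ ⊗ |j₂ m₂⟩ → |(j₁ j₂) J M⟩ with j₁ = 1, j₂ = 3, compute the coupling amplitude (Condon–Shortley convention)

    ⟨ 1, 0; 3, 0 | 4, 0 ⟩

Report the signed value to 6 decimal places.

√[9·0!2!6!/9! · 1!1!3!3!4!4!] = √(5184/7)
  +(−1)^0/∏(0,0,1,3,1,3)! = 1/36  (running 1/36)
⟨..|..⟩ = √(5184/7)·(1/36) = +0.755929

+0.755929  (= +√(4/7))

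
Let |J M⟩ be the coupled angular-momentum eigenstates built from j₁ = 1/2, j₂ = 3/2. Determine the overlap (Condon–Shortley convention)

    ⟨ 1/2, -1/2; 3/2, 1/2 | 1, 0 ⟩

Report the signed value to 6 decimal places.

triangle: 1!*0!*2!/4! = 2/24
(j±m)!: 0!*1!*2!*1!*1!*1! = 2
prefactor² = (2J+1)*Δ*N² = 1/2
  k=1: −1/(1!*0!*0!*1!*0!*1!) = -1
Σ = -1  ⇒  CG² = 1/2*(-1)² = 1/2
CG = −√(1/2) = -0.707107

-0.707107  (= −√(1/2))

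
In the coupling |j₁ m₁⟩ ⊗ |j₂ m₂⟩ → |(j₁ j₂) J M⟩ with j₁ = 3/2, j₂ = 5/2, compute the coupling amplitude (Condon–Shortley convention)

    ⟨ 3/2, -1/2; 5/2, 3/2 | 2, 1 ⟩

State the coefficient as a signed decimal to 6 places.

+√(1/42) = +0.154303

√[5·2!1!3!/7! · 1!2!4!1!3!1!] = √(24/7)
  +(−1)^1/∏(1,1,1,3,0,0)! = -1/6  (running -1/6)
  +(−1)^2/∏(2,0,0,2,1,1)! = 1/4  (running 1/12)
⟨..|..⟩ = √(24/7)·(1/12) = +0.154303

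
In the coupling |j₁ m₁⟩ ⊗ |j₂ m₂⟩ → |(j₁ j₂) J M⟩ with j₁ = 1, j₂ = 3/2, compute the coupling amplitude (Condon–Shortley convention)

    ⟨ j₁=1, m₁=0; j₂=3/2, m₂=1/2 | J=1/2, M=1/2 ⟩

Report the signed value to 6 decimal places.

√[2·2!0!1!/4! · 1!1!2!1!1!0!] = √(1/3)
  +(−1)^1/∏(1,1,0,1,0,0)! = -1  (running -1)
⟨..|..⟩ = √(1/3)·(-1) = -0.577350

-0.577350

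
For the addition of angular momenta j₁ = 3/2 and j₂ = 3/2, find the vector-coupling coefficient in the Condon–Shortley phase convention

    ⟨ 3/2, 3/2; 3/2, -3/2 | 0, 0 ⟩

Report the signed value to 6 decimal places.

√[1·3!0!0!/4! · 3!0!0!3!0!0!] = √(9)
  +(−1)^0/∏(0,3,0,0,0,0)! = 1/6  (running 1/6)
⟨..|..⟩ = √(9)·(1/6) = +0.500000

+√(1/4) = +0.500000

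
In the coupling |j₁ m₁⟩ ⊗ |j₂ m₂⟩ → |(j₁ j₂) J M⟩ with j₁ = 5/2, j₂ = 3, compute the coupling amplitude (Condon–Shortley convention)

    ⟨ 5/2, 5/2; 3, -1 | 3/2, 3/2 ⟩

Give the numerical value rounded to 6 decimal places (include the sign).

triangle: 4!·1!·2!/8! = 48/40320
(j±m)!: 5!·0!·2!·4!·3!·0! = 34560
prefactor² = (2J+1)·Δ·N² = 1152/7
  k=0: +1/(0!·4!·0!·2!·1!·0!) = 1/48
Σ = 1/48  ⇒  CG² = 1152/7·1/48² = 1/14
CG = +√(1/14) = +0.267261

+√(1/14) ≈ +0.267261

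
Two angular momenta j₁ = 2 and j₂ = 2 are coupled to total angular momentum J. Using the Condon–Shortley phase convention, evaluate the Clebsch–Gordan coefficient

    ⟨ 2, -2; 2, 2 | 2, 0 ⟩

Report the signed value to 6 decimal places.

triangle: 2!·2!·2!/7! = 8/5040
(j±m)!: 0!·4!·4!·0!·2!·2! = 2304
prefactor² = (2J+1)·Δ·N² = 128/7
  k=2: +1/(2!·0!·2!·2!·0!·0!) = 1/8
Σ = 1/8  ⇒  CG² = 128/7·1/8² = 2/7
CG = +√(2/7) = +0.534522

+0.534522  (= +√(2/7))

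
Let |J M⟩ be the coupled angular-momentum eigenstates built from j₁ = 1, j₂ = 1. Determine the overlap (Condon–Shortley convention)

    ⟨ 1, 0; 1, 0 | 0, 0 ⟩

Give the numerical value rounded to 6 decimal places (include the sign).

triangle: 2!·0!·0!/3! = 2/6
(j±m)!: 1!·1!·1!·1!·0!·0! = 1
prefactor² = (2J+1)·Δ·N² = 1/3
  k=1: −1/(1!·1!·0!·0!·0!·0!) = -1
Σ = -1  ⇒  CG² = 1/3·(-1)² = 1/3
CG = −√(1/3) = -0.577350

−√(1/3) ≈ -0.577350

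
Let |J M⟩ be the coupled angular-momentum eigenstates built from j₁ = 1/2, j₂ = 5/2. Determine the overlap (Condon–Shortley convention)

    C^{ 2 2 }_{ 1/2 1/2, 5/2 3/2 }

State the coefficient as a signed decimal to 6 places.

√[5·1!0!4!/6! · 1!0!4!1!4!0!] = √(96)
  +(−1)^0/∏(0,1,0,4,0,0)! = 1/24  (running 1/24)
⟨..|..⟩ = √(96)·(1/24) = +0.408248

+0.408248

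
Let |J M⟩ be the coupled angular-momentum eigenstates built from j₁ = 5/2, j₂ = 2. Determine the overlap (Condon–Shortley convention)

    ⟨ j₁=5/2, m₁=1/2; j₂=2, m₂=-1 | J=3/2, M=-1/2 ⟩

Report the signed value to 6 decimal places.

-0.487950  (= −√(5/21))

triangle: 3!*2!*1!/7! = 12/5040
(j±m)!: 3!*2!*1!*3!*1!*2! = 144
prefactor² = (2J+1)*Δ*N² = 48/35
  k=0: +1/(0!*3!*2!*1!*0!*0!) = 1/12
  k=1: −1/(1!*2!*1!*0!*1!*1!) = -1/2
Σ = -5/12  ⇒  CG² = 48/35*(-5/12)² = 5/21
CG = −√(5/21) = -0.487950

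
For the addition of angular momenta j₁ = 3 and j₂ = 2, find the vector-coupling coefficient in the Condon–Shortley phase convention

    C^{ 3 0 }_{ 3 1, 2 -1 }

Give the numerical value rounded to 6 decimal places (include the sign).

j₁+j₂−J=2  J+j₁−j₂=4  J−j₁+j₂=2  j₁+j₂+J+1=9
(j₁±m₁, j₂±m₂, J±M) = (4,2,1,3,3,3)
P² = 96/5
sum k=0..1:
  [0] +1/8 = 1/8
  [1] −1/12 = -1/12
S = 1/24
C² = P²·S² = 1/30 ; C = +0.182574

+0.182574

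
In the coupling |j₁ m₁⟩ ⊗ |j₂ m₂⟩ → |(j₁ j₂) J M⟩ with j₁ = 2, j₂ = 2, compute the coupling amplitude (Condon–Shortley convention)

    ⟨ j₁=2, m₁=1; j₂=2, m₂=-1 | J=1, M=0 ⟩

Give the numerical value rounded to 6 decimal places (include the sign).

√[3·3!1!1!/6! · 3!1!1!3!1!1!] = √(9/10)
  +(−1)^0/∏(0,3,1,1,0,0)! = 1/6  (running 1/6)
  +(−1)^1/∏(1,2,0,0,1,1)! = -1/2  (running -1/3)
⟨..|..⟩ = √(9/10)·(-1/3) = -0.316228

−√(1/10) = -0.316228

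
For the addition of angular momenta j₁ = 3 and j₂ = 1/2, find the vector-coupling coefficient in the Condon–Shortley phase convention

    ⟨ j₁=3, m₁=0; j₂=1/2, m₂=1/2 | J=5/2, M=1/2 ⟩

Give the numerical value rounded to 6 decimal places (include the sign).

j₁+j₂−J=1  J+j₁−j₂=5  J−j₁+j₂=0  j₁+j₂+J+1=7
(j₁±m₁, j₂±m₂, J±M) = (3,3,1,0,3,2)
P² = 432/7
sum k=1..1:
  [1] −1/12 = -1/12
S = -1/12
C² = P²·S² = 3/7 ; C = -0.654654

-0.654654  (= −√(3/7))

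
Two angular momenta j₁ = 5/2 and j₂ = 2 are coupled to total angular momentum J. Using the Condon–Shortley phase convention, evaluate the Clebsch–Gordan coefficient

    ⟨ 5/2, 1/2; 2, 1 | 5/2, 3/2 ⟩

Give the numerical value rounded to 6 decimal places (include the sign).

−√(6/35) ≈ -0.414039

√[6·2!3!2!/8! · 3!2!3!1!4!1!] = √(216/35)
  +(−1)^1/∏(1,1,1,2,2,0)! = -1/4  (running -1/4)
  +(−1)^2/∏(2,0,0,1,3,1)! = 1/12  (running -1/6)
⟨..|..⟩ = √(216/35)·(-1/6) = -0.414039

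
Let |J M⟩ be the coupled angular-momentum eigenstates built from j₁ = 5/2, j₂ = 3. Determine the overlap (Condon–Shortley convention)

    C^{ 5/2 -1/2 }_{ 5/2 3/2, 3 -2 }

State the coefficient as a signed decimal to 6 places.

+√(1/14) ≈ +0.267261

triangle: 3!*2!*3!/9! = 72/362880
(j±m)!: 4!*1!*1!*5!*2!*3! = 34560
prefactor² = (2J+1)*Δ*N² = 288/7
  k=0: +1/(0!*3!*1!*1!*1!*2!) = 1/12
  k=1: −1/(1!*2!*0!*0!*2!*3!) = -1/24
Σ = 1/24  ⇒  CG² = 288/7*1/24² = 1/14
CG = +√(1/14) = +0.267261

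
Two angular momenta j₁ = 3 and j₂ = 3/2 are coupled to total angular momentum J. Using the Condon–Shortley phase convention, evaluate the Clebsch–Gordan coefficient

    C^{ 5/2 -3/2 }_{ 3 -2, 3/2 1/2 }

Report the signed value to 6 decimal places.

+0.267261  (= +√(1/14))

triangle: 2!*4!*1!/8! = 48/40320
(j±m)!: 1!*5!*2!*1!*1!*4! = 5760
prefactor² = (2J+1)*Δ*N² = 288/7
  k=1: −1/(1!*1!*4!*1!*0!*0!) = -1/24
  k=2: +1/(2!*0!*3!*0!*1!*1!) = 1/12
Σ = 1/24  ⇒  CG² = 288/7*1/24² = 1/14
CG = +√(1/14) = +0.267261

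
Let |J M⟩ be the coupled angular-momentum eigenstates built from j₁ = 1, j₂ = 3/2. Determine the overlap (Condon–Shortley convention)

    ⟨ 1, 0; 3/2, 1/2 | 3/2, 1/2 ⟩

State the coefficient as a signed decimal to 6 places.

√[4·1!1!2!/5! · 1!1!2!1!2!1!] = √(4/15)
  +(−1)^0/∏(0,1,1,2,0,0)! = 1/2  (running 1/2)
  +(−1)^1/∏(1,0,0,1,1,1)! = -1  (running -1/2)
⟨..|..⟩ = √(4/15)·(-1/2) = -0.258199

−√(1/15) ≈ -0.258199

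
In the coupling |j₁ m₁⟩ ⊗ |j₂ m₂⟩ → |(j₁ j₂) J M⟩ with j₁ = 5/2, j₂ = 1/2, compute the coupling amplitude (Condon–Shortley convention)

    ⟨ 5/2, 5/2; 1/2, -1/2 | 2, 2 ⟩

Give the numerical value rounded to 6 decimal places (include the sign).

+√(5/6) = +0.912871

j₁+j₂−J=1  J+j₁−j₂=4  J−j₁+j₂=0  j₁+j₂+J+1=6
(j₁±m₁, j₂±m₂, J±M) = (5,0,0,1,4,0)
P² = 480
sum k=0..0:
  [0] +1/24 = 1/24
S = 1/24
C² = P²·S² = 5/6 ; C = +0.912871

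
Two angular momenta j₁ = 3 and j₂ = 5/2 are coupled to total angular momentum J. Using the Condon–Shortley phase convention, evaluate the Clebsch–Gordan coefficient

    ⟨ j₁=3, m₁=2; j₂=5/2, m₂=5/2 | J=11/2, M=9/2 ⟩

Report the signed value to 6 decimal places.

√[12·0!6!5!/12! · 5!1!5!0!10!1!] = √(1244160000/11)
  +(−1)^0/∏(0,0,1,5,5,0)! = 1/14400  (running 1/14400)
⟨..|..⟩ = √(1244160000/11)·(1/14400) = +0.738549

+√(6/11) ≈ +0.738549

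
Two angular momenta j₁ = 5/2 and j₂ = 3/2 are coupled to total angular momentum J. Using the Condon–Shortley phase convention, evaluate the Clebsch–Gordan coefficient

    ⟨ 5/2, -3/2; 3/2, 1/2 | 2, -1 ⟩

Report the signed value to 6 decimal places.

+0.154303  (= +√(1/42))

triangle: 2!*3!*1!/7! = 12/5040
(j±m)!: 1!*4!*2!*1!*1!*3! = 288
prefactor² = (2J+1)*Δ*N² = 24/7
  k=1: −1/(1!*1!*3!*1!*0!*0!) = -1/6
  k=2: +1/(2!*0!*2!*0!*1!*1!) = 1/4
Σ = 1/12  ⇒  CG² = 24/7*1/12² = 1/42
CG = +√(1/42) = +0.154303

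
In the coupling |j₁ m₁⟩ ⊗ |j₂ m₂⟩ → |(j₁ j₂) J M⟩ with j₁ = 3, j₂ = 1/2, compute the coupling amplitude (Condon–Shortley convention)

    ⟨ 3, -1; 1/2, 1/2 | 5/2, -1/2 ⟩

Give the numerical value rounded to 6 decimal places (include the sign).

-0.755929

j₁+j₂−J=1  J+j₁−j₂=5  J−j₁+j₂=0  j₁+j₂+J+1=7
(j₁±m₁, j₂±m₂, J±M) = (2,4,1,0,2,3)
P² = 576/7
sum k=1..1:
  [1] −1/12 = -1/12
S = -1/12
C² = P²·S² = 4/7 ; C = -0.755929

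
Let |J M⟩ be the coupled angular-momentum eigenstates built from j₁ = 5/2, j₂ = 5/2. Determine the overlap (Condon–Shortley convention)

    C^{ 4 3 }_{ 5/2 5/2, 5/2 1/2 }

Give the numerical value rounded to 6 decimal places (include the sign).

√[9·1!4!4!/10! · 5!0!3!2!7!1!] = √(10368)
  +(−1)^0/∏(0,1,0,3,4,1)! = 1/144  (running 1/144)
⟨..|..⟩ = √(10368)·(1/144) = +0.707107

+√(1/2) = +0.707107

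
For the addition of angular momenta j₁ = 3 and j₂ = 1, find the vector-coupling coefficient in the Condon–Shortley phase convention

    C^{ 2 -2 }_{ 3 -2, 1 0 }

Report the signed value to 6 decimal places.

j₁+j₂−J=2  J+j₁−j₂=4  J−j₁+j₂=0  j₁+j₂+J+1=7
(j₁±m₁, j₂±m₂, J±M) = (1,5,1,1,0,4)
P² = 960/7
sum k=1..1:
  [1] −1/24 = -1/24
S = -1/24
C² = P²·S² = 5/21 ; C = -0.487950

-0.487950  (= −√(5/21))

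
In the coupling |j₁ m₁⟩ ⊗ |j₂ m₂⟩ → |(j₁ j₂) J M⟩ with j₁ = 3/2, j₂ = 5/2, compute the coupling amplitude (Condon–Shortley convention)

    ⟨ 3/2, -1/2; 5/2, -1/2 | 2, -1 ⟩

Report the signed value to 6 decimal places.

−√(25/84) = -0.545545

j₁+j₂−J=2  J+j₁−j₂=1  J−j₁+j₂=3  j₁+j₂+J+1=7
(j₁±m₁, j₂±m₂, J±M) = (1,2,2,3,1,3)
P² = 12/7
sum k=1..2:
  [1] −1/2 = -1/2
  [2] +1/12 = 1/12
S = -5/12
C² = P²·S² = 25/84 ; C = -0.545545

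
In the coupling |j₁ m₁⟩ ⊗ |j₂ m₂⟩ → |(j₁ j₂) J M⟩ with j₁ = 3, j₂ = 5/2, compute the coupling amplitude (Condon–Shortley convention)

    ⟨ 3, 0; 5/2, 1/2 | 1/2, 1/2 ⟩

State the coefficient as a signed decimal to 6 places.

−√(1/7) = -0.377964

j₁+j₂−J=5  J+j₁−j₂=1  J−j₁+j₂=0  j₁+j₂+J+1=7
(j₁±m₁, j₂±m₂, J±M) = (3,3,3,2,1,0)
P² = 144/7
sum k=3..3:
  [3] −1/12 = -1/12
S = -1/12
C² = P²·S² = 1/7 ; C = -0.377964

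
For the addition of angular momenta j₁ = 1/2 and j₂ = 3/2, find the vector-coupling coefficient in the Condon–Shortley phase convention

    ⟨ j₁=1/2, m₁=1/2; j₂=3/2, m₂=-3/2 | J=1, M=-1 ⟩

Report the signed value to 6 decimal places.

+0.866025

√[3·1!0!2!/4! · 1!0!0!3!0!2!] = √(3)
  +(−1)^0/∏(0,1,0,0,0,2)! = 1/2  (running 1/2)
⟨..|..⟩ = √(3)·(1/2) = +0.866025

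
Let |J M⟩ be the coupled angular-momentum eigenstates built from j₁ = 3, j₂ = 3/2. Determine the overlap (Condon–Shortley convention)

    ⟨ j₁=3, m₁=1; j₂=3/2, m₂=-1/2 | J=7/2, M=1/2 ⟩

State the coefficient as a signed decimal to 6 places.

√[8·1!5!2!/9! · 4!2!1!2!4!3!] = √(512/7)
  +(−1)^0/∏(0,1,2,1,3,1)! = 1/12  (running 1/12)
  +(−1)^1/∏(1,0,1,0,4,2)! = -1/48  (running 1/16)
⟨..|..⟩ = √(512/7)·(1/16) = +0.534522

+0.534522  (= +√(2/7))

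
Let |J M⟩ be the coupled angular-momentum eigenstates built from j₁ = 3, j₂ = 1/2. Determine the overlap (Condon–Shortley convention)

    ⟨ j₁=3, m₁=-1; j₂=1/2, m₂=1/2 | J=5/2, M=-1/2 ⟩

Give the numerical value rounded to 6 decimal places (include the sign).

-0.755929  (= −√(4/7))

√[6·1!5!0!/7! · 2!4!1!0!2!3!] = √(576/7)
  +(−1)^1/∏(1,0,3,0,2,0)! = -1/12  (running -1/12)
⟨..|..⟩ = √(576/7)·(-1/12) = -0.755929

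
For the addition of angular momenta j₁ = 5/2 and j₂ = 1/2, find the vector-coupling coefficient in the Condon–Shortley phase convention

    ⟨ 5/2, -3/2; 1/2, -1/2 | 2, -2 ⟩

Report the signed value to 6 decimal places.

+0.408248

√[5·1!4!0!/6! · 1!4!0!1!0!4!] = √(96)
  +(−1)^0/∏(0,1,4,0,0,0)! = 1/24  (running 1/24)
⟨..|..⟩ = √(96)·(1/24) = +0.408248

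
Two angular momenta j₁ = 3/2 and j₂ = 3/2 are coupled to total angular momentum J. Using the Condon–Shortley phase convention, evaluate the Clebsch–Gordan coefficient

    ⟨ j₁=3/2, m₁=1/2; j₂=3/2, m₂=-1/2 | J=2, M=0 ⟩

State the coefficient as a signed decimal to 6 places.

+0.500000  (= +√(1/4))

√[5·1!2!2!/6! · 2!1!1!2!2!2!] = √(4/9)
  +(−1)^0/∏(0,1,1,1,1,1)! = 1  (running 1)
  +(−1)^1/∏(1,0,0,0,2,2)! = -1/4  (running 3/4)
⟨..|..⟩ = √(4/9)·(3/4) = +0.500000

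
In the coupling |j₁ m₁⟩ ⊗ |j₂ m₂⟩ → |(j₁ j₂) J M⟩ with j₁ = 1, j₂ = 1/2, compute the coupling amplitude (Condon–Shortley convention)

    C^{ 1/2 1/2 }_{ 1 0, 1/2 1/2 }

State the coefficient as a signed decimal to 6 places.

triangle: 1!·1!·0!/3! = 1/6
(j±m)!: 1!·1!·1!·0!·1!·0! = 1
prefactor² = (2J+1)·Δ·N² = 1/3
  k=1: −1/(1!·0!·0!·0!·1!·0!) = -1
Σ = -1  ⇒  CG² = 1/3·(-1)² = 1/3
CG = −√(1/3) = -0.577350

-0.577350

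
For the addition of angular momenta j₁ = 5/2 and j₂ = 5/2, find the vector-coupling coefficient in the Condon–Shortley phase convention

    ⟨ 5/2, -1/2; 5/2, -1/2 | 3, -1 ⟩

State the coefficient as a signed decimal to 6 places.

-0.516398  (= −√(4/15))

triangle: 2!·3!·3!/9! = 72/362880
(j±m)!: 2!·3!·2!·3!·2!·4! = 6912
prefactor² = (2J+1)·Δ·N² = 48/5
  k=0: +1/(0!·2!·3!·2!·0!·1!) = 1/24
  k=1: −1/(1!·1!·2!·1!·1!·2!) = -1/4
  k=2: +1/(2!·0!·1!·0!·2!·3!) = 1/24
Σ = -1/6  ⇒  CG² = 48/5·(-1/6)² = 4/15
CG = −√(4/15) = -0.516398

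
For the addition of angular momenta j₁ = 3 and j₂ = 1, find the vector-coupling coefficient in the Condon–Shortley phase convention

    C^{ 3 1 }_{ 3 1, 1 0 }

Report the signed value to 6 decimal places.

√[7·1!5!1!/8! · 4!2!1!1!4!2!] = √(48)
  +(−1)^0/∏(0,1,2,1,3,0)! = 1/12  (running 1/12)
  +(−1)^1/∏(1,0,1,0,4,1)! = -1/24  (running 1/24)
⟨..|..⟩ = √(48)·(1/24) = +0.288675

+√(1/12) = +0.288675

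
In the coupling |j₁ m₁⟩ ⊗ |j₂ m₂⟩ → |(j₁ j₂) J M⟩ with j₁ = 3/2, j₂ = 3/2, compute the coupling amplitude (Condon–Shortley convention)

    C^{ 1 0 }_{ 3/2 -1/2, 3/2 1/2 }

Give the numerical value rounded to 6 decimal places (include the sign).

j₁+j₂−J=2  J+j₁−j₂=1  J−j₁+j₂=1  j₁+j₂+J+1=5
(j₁±m₁, j₂±m₂, J±M) = (1,2,2,1,1,1)
P² = 1/5
sum k=1..2:
  [1] −1/1 = -1
  [2] +1/2 = 1/2
S = -1/2
C² = P²·S² = 1/20 ; C = -0.223607

−√(1/20) = -0.223607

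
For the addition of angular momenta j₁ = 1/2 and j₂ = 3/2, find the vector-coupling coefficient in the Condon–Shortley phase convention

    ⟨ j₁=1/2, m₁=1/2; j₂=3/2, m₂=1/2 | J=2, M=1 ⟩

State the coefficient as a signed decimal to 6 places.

triangle: 0!×1!×3!/5! = 6/120
(j±m)!: 1!×0!×2!×1!×3!×1! = 12
prefactor² = (2J+1)×Δ×N² = 3
  k=0: +1/(0!×0!×0!×2!×1!×1!) = 1/2
Σ = 1/2  ⇒  CG² = 3×1/2² = 3/4
CG = +√(3/4) = +0.866025

+0.866025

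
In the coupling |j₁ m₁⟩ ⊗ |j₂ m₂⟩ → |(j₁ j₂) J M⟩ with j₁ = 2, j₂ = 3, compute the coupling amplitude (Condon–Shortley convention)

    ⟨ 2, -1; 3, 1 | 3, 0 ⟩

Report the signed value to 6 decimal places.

+√(1/30) = +0.182574

j₁+j₂−J=2  J+j₁−j₂=2  J−j₁+j₂=4  j₁+j₂+J+1=9
(j₁±m₁, j₂±m₂, J±M) = (1,3,4,2,3,3)
P² = 96/5
sum k=1..2:
  [1] −1/12 = -1/12
  [2] +1/8 = 1/8
S = 1/24
C² = P²·S² = 1/30 ; C = +0.182574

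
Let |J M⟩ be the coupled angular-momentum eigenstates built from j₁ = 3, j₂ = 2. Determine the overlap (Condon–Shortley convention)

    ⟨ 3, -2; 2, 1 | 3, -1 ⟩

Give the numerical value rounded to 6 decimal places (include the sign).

√[7·2!4!2!/9! · 1!5!3!1!2!4!] = √(64)
  +(−1)^1/∏(1,1,4,2,0,0)! = -1/48  (running -1/48)
  +(−1)^2/∏(2,0,3,1,1,1)! = 1/12  (running 1/16)
⟨..|..⟩ = √(64)·(1/16) = +0.500000

+√(1/4) ≈ +0.500000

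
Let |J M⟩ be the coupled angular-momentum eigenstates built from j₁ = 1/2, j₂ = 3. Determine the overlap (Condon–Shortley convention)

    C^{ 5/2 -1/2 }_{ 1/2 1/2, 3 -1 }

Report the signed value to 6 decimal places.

+√(4/7) = +0.755929

j₁+j₂−J=1  J+j₁−j₂=0  J−j₁+j₂=5  j₁+j₂+J+1=7
(j₁±m₁, j₂±m₂, J±M) = (1,0,2,4,2,3)
P² = 576/7
sum k=0..0:
  [0] +1/12 = 1/12
S = 1/12
C² = P²·S² = 4/7 ; C = +0.755929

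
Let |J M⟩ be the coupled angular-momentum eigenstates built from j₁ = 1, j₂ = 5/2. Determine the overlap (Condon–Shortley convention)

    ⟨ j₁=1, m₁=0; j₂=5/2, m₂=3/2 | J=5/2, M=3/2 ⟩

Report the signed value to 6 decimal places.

triangle: 1!·1!·4!/7! = 24/5040
(j±m)!: 1!·1!·4!·1!·4!·1! = 576
prefactor² = (2J+1)·Δ·N² = 576/35
  k=0: +1/(0!·1!·1!·4!·0!·0!) = 1/24
  k=1: −1/(1!·0!·0!·3!·1!·1!) = -1/6
Σ = -1/8  ⇒  CG² = 576/35·(-1/8)² = 9/35
CG = −√(9/35) = -0.507093

-0.507093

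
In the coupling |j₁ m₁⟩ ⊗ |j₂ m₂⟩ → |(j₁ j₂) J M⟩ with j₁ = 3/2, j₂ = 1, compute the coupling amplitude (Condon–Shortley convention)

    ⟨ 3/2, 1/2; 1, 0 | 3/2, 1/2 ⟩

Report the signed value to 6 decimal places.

j₁+j₂−J=1  J+j₁−j₂=2  J−j₁+j₂=1  j₁+j₂+J+1=5
(j₁±m₁, j₂±m₂, J±M) = (2,1,1,1,2,1)
P² = 4/15
sum k=0..1:
  [0] +1/1 = 1
  [1] −1/2 = -1/2
S = 1/2
C² = P²·S² = 1/15 ; C = +0.258199

+0.258199  (= +√(1/15))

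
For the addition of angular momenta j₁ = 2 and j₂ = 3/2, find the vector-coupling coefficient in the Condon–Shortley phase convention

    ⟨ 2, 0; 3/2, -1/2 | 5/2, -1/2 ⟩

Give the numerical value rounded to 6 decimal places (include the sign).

+0.292770  (= +√(3/35))

triangle: 1!×3!×2!/7! = 12/5040
(j±m)!: 2!×2!×1!×2!×2!×3! = 96
prefactor² = (2J+1)×Δ×N² = 48/35
  k=0: +1/(0!×1!×2!×1!×1!×1!) = 1/2
  k=1: −1/(1!×0!×1!×0!×2!×2!) = -1/4
Σ = 1/4  ⇒  CG² = 48/35×1/4² = 3/35
CG = +√(3/35) = +0.292770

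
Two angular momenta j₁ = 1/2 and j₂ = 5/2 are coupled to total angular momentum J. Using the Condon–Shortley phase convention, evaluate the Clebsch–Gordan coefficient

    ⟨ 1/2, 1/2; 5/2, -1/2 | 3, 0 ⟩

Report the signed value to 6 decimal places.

+√(1/2) = +0.707107

√[7·0!1!5!/7! · 1!0!2!3!3!3!] = √(72)
  +(−1)^0/∏(0,0,0,2,1,3)! = 1/12  (running 1/12)
⟨..|..⟩ = √(72)·(1/12) = +0.707107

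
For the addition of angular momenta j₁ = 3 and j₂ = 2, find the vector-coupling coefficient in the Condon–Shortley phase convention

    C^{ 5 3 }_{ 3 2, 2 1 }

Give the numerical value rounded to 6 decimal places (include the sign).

+√(8/15) ≈ +0.730297

√[11·0!6!4!/11! · 5!1!3!1!8!2!] = √(276480)
  +(−1)^0/∏(0,0,1,3,5,1)! = 1/720  (running 1/720)
⟨..|..⟩ = √(276480)·(1/720) = +0.730297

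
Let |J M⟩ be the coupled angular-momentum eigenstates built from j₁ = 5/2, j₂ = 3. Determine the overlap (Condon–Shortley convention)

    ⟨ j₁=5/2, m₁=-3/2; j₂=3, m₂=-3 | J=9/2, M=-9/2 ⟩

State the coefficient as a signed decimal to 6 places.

triangle: 1!×4!×5!/11! = 2880/39916800
(j±m)!: 1!×4!×0!×6!×0!×9! = 6270566400
prefactor² = (2J+1)×Δ×N² = 49766400/11
  k=0: +1/(0!×1!×4!×0!×0!×5!) = 1/2880
Σ = 1/2880  ⇒  CG² = 49766400/11×1/2880² = 6/11
CG = +√(6/11) = +0.738549

+√(6/11) = +0.738549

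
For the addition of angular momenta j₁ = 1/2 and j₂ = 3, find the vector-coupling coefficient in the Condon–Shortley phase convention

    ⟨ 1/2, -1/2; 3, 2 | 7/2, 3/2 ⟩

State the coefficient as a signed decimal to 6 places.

+√(2/7) = +0.534522

j₁+j₂−J=0  J+j₁−j₂=1  J−j₁+j₂=6  j₁+j₂+J+1=8
(j₁±m₁, j₂±m₂, J±M) = (0,1,5,1,5,2)
P² = 28800/7
sum k=0..0:
  [0] +1/120 = 1/120
S = 1/120
C² = P²·S² = 2/7 ; C = +0.534522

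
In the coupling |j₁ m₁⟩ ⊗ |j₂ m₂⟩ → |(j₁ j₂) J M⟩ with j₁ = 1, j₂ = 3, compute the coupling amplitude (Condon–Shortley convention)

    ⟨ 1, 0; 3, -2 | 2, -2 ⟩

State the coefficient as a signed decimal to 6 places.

-0.487950  (= −√(5/21))

triangle: 2!·0!·4!/7! = 48/5040
(j±m)!: 1!·1!·1!·5!·0!·4! = 2880
prefactor² = (2J+1)·Δ·N² = 960/7
  k=1: −1/(1!·1!·0!·0!·0!·4!) = -1/24
Σ = -1/24  ⇒  CG² = 960/7·(-1/24)² = 5/21
CG = −√(5/21) = -0.487950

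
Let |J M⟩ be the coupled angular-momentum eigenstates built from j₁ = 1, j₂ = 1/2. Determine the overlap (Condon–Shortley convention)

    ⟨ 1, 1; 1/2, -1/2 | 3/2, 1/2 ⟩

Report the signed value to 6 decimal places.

√[4·0!2!1!/4! · 2!0!0!1!2!1!] = √(4/3)
  +(−1)^0/∏(0,0,0,0,2,1)! = 1/2  (running 1/2)
⟨..|..⟩ = √(4/3)·(1/2) = +0.577350

+0.577350  (= +√(1/3))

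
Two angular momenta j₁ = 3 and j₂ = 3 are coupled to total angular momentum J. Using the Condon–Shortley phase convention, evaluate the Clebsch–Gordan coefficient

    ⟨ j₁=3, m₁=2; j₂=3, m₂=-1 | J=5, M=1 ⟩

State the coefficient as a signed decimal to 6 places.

+√(9/28) ≈ +0.566947

triangle: 1!·5!·5!/12! = 14400/479001600
(j±m)!: 5!·1!·2!·4!·6!·4! = 99532800
prefactor² = (2J+1)·Δ·N² = 230400/7
  k=0: +1/(0!·1!·1!·2!·4!·3!) = 1/288
  k=1: −1/(1!·0!·0!·1!·5!·4!) = -1/2880
Σ = 1/320  ⇒  CG² = 230400/7·1/320² = 9/28
CG = +√(9/28) = +0.566947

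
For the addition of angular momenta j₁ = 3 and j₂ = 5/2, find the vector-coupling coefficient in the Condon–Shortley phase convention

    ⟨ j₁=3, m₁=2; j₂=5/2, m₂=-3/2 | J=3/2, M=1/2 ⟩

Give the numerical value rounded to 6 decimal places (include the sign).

−√(1/21) ≈ -0.218218

j₁+j₂−J=4  J+j₁−j₂=2  J−j₁+j₂=1  j₁+j₂+J+1=8
(j₁±m₁, j₂±m₂, J±M) = (5,1,1,4,2,1)
P² = 192/7
sum k=0..1:
  [0] +1/24 = 1/24
  [1] −1/12 = -1/12
S = -1/24
C² = P²·S² = 1/21 ; C = -0.218218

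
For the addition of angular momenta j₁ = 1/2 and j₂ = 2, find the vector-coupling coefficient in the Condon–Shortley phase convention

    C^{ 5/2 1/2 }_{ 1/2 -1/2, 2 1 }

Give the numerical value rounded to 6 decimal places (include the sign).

√[6·0!1!4!/6! · 0!1!3!1!3!2!] = √(72/5)
  +(−1)^0/∏(0,0,1,3,0,1)! = 1/6  (running 1/6)
⟨..|..⟩ = √(72/5)·(1/6) = +0.632456

+0.632456  (= +√(2/5))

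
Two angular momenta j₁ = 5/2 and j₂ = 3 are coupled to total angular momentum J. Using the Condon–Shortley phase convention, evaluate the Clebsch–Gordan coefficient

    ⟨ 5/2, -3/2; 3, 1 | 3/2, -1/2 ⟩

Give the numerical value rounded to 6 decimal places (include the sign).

√[4·4!1!2!/8! · 1!4!4!2!1!2!] = √(384/35)
  +(−1)^3/∏(3,1,1,1,0,1)! = -1/6  (running -1/6)
  +(−1)^4/∏(4,0,0,0,1,2)! = 1/48  (running -7/48)
⟨..|..⟩ = √(384/35)·(-7/48) = -0.483046

-0.483046  (= −√(7/30))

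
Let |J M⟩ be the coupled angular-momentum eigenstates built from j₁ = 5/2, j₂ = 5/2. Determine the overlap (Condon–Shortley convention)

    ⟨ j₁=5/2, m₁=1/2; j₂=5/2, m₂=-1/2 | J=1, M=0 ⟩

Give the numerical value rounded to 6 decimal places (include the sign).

triangle: 4!·1!·1!/7! = 24/5040
(j±m)!: 3!·2!·2!·3!·1!·1! = 144
prefactor² = (2J+1)·Δ·N² = 72/35
  k=1: −1/(1!·3!·1!·1!·0!·0!) = -1/6
  k=2: +1/(2!·2!·0!·0!·1!·1!) = 1/4
Σ = 1/12  ⇒  CG² = 72/35·1/12² = 1/70
CG = +√(1/70) = +0.119523

+√(1/70) ≈ +0.119523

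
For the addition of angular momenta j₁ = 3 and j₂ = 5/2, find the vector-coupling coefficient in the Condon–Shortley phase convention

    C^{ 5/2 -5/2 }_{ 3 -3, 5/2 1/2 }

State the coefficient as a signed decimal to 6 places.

−√(5/21) ≈ -0.487950

√[6·3!3!2!/9! · 0!6!3!2!0!5!] = √(8640/7)
  +(−1)^3/∏(3,0,3,0,0,2)! = -1/72  (running -1/72)
⟨..|..⟩ = √(8640/7)·(-1/72) = -0.487950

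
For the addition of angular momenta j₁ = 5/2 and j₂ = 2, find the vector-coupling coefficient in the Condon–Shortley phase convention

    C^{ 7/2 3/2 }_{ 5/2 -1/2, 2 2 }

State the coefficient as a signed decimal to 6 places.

−√(8/21) = -0.617213

j₁+j₂−J=1  J+j₁−j₂=4  J−j₁+j₂=3  j₁+j₂+J+1=9
(j₁±m₁, j₂±m₂, J±M) = (2,3,4,0,5,2)
P² = 1536/7
sum k=1..1:
  [1] −1/24 = -1/24
S = -1/24
C² = P²·S² = 8/21 ; C = -0.617213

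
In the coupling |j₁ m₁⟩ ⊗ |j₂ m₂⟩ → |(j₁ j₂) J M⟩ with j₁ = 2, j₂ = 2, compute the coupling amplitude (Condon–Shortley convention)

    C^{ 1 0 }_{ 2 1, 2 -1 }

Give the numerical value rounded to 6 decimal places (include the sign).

j₁+j₂−J=3  J+j₁−j₂=1  J−j₁+j₂=1  j₁+j₂+J+1=6
(j₁±m₁, j₂±m₂, J±M) = (3,1,1,3,1,1)
P² = 9/10
sum k=0..1:
  [0] +1/6 = 1/6
  [1] −1/2 = -1/2
S = -1/3
C² = P²·S² = 1/10 ; C = -0.316228

−√(1/10) = -0.316228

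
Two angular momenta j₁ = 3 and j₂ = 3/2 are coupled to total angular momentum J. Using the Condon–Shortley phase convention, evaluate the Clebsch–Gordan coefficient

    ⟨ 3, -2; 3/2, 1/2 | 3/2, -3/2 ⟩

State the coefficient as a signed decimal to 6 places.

+0.534522  (= +√(2/7))

√[4·3!3!0!/7! · 1!5!2!1!0!3!] = √(288/7)
  +(−1)^2/∏(2,1,3,0,0,0)! = 1/12  (running 1/12)
⟨..|..⟩ = √(288/7)·(1/12) = +0.534522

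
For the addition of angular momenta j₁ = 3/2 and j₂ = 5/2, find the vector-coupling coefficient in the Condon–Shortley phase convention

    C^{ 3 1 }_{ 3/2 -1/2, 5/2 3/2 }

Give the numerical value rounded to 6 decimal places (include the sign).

−√(49/120) = -0.639010

triangle: 1!·2!·4!/8! = 48/40320
(j±m)!: 1!·2!·4!·1!·4!·2! = 2304
prefactor² = (2J+1)·Δ·N² = 96/5
  k=0: +1/(0!·1!·2!·4!·0!·0!) = 1/48
  k=1: −1/(1!·0!·1!·3!·1!·1!) = -1/6
Σ = -7/48  ⇒  CG² = 96/5·(-7/48)² = 49/120
CG = −√(49/120) = -0.639010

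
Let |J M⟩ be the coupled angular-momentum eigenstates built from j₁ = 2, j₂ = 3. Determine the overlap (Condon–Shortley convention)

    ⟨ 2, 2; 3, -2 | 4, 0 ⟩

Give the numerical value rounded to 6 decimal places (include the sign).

j₁+j₂−J=1  J+j₁−j₂=3  J−j₁+j₂=5  j₁+j₂+J+1=10
(j₁±m₁, j₂±m₂, J±M) = (4,0,1,5,4,4)
P² = 20736/7
sum k=0..0:
  [0] +1/144 = 1/144
S = 1/144
C² = P²·S² = 1/7 ; C = +0.377964

+√(1/7) ≈ +0.377964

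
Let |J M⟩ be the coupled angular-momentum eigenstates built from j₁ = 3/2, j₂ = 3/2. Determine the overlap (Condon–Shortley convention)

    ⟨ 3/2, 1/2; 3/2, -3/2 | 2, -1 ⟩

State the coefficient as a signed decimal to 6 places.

+0.707107  (= +√(1/2))

triangle: 1!×2!×2!/6! = 4/720
(j±m)!: 2!×1!×0!×3!×1!×3! = 72
prefactor² = (2J+1)×Δ×N² = 2
  k=0: +1/(0!×1!×1!×0!×1!×2!) = 1/2
Σ = 1/2  ⇒  CG² = 2×1/2² = 1/2
CG = +√(1/2) = +0.707107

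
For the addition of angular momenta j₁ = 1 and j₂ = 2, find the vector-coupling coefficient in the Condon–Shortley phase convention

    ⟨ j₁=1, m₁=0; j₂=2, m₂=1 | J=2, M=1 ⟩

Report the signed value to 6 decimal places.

triangle: 1!*1!*3!/6! = 6/720
(j±m)!: 1!*1!*3!*1!*3!*1! = 36
prefactor² = (2J+1)*Δ*N² = 3/2
  k=0: +1/(0!*1!*1!*3!*0!*0!) = 1/6
  k=1: −1/(1!*0!*0!*2!*1!*1!) = -1/2
Σ = -1/3  ⇒  CG² = 3/2*(-1/3)² = 1/6
CG = −√(1/6) = -0.408248

−√(1/6) = -0.408248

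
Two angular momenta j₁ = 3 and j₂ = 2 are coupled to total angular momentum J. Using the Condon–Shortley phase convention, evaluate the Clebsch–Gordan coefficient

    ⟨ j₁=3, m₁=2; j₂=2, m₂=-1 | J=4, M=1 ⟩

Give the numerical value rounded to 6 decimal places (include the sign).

+√(7/20) ≈ +0.591608

triangle: 1!×5!×3!/10! = 720/3628800
(j±m)!: 5!×1!×1!×3!×5!×3! = 518400
prefactor² = (2J+1)×Δ×N² = 6480/7
  k=0: +1/(0!×1!×1!×1!×4!×2!) = 1/48
  k=1: −1/(1!×0!×0!×0!×5!×3!) = -1/720
Σ = 7/360  ⇒  CG² = 6480/7×7/360² = 7/20
CG = +√(7/20) = +0.591608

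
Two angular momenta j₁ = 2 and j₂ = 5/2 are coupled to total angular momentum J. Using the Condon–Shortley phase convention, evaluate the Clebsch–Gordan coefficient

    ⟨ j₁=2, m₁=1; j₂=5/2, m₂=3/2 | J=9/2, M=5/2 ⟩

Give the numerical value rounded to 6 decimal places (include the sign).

triangle: 0!*4!*5!/10! = 2880/3628800
(j±m)!: 3!*1!*4!*1!*7!*2! = 1451520
prefactor² = (2J+1)*Δ*N² = 11520
  k=0: +1/(0!*0!*1!*4!*3!*1!) = 1/144
Σ = 1/144  ⇒  CG² = 11520*1/144² = 5/9
CG = +√(5/9) = +0.745356

+√(5/9) = +0.745356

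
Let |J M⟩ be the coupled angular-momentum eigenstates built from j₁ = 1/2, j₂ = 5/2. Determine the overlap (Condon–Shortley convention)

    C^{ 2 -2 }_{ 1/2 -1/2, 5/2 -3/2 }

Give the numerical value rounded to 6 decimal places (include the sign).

√[5·1!0!4!/6! · 0!1!1!4!0!4!] = √(96)
  +(−1)^1/∏(1,0,0,0,0,4)! = -1/24  (running -1/24)
⟨..|..⟩ = √(96)·(-1/24) = -0.408248

−√(1/6) ≈ -0.408248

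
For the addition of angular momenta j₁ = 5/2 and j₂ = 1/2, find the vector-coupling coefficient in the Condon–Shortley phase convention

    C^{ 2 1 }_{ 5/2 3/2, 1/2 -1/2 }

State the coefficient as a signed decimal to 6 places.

j₁+j₂−J=1  J+j₁−j₂=4  J−j₁+j₂=0  j₁+j₂+J+1=6
(j₁±m₁, j₂±m₂, J±M) = (4,1,0,1,3,1)
P² = 24
sum k=0..0:
  [0] +1/6 = 1/6
S = 1/6
C² = P²·S² = 2/3 ; C = +0.816497

+√(2/3) = +0.816497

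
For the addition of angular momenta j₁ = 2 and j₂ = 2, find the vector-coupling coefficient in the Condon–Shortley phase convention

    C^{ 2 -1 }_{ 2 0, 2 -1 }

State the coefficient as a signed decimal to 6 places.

−√(1/14) ≈ -0.267261

√[5·2!2!2!/7! · 2!2!1!3!1!3!] = √(8/7)
  +(−1)^0/∏(0,2,2,1,0,1)! = 1/4  (running 1/4)
  +(−1)^1/∏(1,1,1,0,1,2)! = -1/2  (running -1/4)
⟨..|..⟩ = √(8/7)·(-1/4) = -0.267261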